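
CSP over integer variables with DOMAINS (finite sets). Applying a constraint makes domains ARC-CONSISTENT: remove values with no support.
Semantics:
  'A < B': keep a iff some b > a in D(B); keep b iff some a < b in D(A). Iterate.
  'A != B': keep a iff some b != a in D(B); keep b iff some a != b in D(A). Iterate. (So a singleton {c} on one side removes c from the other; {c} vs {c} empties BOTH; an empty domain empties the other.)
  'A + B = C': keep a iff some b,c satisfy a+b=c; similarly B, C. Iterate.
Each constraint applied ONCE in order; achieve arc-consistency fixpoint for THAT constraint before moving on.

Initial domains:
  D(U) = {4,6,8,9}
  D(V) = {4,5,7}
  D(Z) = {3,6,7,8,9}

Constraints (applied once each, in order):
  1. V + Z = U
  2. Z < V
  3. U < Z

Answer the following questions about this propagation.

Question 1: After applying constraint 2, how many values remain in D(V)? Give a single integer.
Constraint 1 (V + Z = U) on D(V)={4,5,7} D(Z)={3,6,7,8,9} D(U)={4,6,8,9}: V {4,5,7}->{5}; Z {3,6,7,8,9}->{3}; U {4,6,8,9}->{8}
Constraint 2 (Z < V) on D(Z)={3} D(V)={5}: no change
So after constraint 2: D(V)={5}, size = 1

Answer: 1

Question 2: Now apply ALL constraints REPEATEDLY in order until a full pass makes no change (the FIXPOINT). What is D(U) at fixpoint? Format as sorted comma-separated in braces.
pass 0 (initial): D(U)={4,6,8,9}
pass 1: U {4,6,8,9}->{}; V {4,5,7}->{5}; Z {3,6,7,8,9}->{}
pass 2: V {5}->{}
pass 3: no change
Fixpoint after 3 passes: D(U) = {}

Answer: {}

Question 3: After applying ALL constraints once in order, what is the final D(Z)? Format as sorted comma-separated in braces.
Constraint 1 (V + Z = U) on D(V)={4,5,7} D(Z)={3,6,7,8,9} D(U)={4,6,8,9}: V {4,5,7}->{5}; Z {3,6,7,8,9}->{3}; U {4,6,8,9}->{8}
Constraint 2 (Z < V) on D(Z)={3} D(V)={5}: no change
Constraint 3 (U < Z) on D(U)={8} D(Z)={3}: U {8}->{}; Z {3}->{}
So after all 3 constraints: D(Z) = {}

Answer: {}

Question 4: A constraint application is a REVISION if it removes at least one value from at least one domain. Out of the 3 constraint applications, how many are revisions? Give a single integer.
Constraint 1 (V + Z = U) on D(V)={4,5,7} D(Z)={3,6,7,8,9} D(U)={4,6,8,9}: V {4,5,7}->{5}; Z {3,6,7,8,9}->{3}; U {4,6,8,9}->{8} => REVISION
Constraint 2 (Z < V) on D(Z)={3} D(V)={5}: no change => not a revision
Constraint 3 (U < Z) on D(U)={8} D(Z)={3}: U {8}->{}; Z {3}->{} => REVISION
Total revisions = 2

Answer: 2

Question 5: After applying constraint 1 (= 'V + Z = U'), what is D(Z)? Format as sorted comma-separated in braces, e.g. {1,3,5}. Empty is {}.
Answer: {3}

Derivation:
Constraint 1 (V + Z = U) on D(V)={4,5,7} D(Z)={3,6,7,8,9} D(U)={4,6,8,9}: V {4,5,7}->{5}; Z {3,6,7,8,9}->{3}; U {4,6,8,9}->{8}
So after constraint 1: D(Z) = {3}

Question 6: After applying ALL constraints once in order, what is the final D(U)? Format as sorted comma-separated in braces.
Answer: {}

Derivation:
Constraint 1 (V + Z = U) on D(V)={4,5,7} D(Z)={3,6,7,8,9} D(U)={4,6,8,9}: V {4,5,7}->{5}; Z {3,6,7,8,9}->{3}; U {4,6,8,9}->{8}
Constraint 2 (Z < V) on D(Z)={3} D(V)={5}: no change
Constraint 3 (U < Z) on D(U)={8} D(Z)={3}: U {8}->{}; Z {3}->{}
So after all 3 constraints: D(U) = {}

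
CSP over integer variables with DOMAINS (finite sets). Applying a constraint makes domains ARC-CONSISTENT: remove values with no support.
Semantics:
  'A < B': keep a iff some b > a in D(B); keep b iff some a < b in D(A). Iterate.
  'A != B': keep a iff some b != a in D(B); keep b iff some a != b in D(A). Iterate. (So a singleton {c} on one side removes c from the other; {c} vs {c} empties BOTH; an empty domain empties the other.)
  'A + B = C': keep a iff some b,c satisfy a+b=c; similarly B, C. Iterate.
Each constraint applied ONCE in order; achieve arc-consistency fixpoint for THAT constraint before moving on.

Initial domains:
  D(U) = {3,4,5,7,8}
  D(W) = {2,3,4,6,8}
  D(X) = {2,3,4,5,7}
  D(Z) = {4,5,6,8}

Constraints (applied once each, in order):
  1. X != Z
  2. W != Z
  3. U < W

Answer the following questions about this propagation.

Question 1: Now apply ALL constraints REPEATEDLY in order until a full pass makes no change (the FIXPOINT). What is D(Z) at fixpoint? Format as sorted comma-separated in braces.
pass 0 (initial): D(Z)={4,5,6,8}
pass 1: U {3,4,5,7,8}->{3,4,5,7}; W {2,3,4,6,8}->{4,6,8}
pass 2: no change
Fixpoint after 2 passes: D(Z) = {4,5,6,8}

Answer: {4,5,6,8}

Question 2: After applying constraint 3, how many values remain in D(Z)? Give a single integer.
Answer: 4

Derivation:
Constraint 1 (X != Z) on D(X)={2,3,4,5,7} D(Z)={4,5,6,8}: no change
Constraint 2 (W != Z) on D(W)={2,3,4,6,8} D(Z)={4,5,6,8}: no change
Constraint 3 (U < W) on D(U)={3,4,5,7,8} D(W)={2,3,4,6,8}: U {3,4,5,7,8}->{3,4,5,7}; W {2,3,4,6,8}->{4,6,8}
So after constraint 3: D(Z)={4,5,6,8}, size = 4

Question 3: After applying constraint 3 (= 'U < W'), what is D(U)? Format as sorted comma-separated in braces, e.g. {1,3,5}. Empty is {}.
Constraint 1 (X != Z) on D(X)={2,3,4,5,7} D(Z)={4,5,6,8}: no change
Constraint 2 (W != Z) on D(W)={2,3,4,6,8} D(Z)={4,5,6,8}: no change
Constraint 3 (U < W) on D(U)={3,4,5,7,8} D(W)={2,3,4,6,8}: U {3,4,5,7,8}->{3,4,5,7}; W {2,3,4,6,8}->{4,6,8}
So after constraint 3: D(U) = {3,4,5,7}

Answer: {3,4,5,7}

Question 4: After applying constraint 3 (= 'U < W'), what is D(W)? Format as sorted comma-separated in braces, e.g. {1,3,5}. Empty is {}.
Answer: {4,6,8}

Derivation:
Constraint 1 (X != Z) on D(X)={2,3,4,5,7} D(Z)={4,5,6,8}: no change
Constraint 2 (W != Z) on D(W)={2,3,4,6,8} D(Z)={4,5,6,8}: no change
Constraint 3 (U < W) on D(U)={3,4,5,7,8} D(W)={2,3,4,6,8}: U {3,4,5,7,8}->{3,4,5,7}; W {2,3,4,6,8}->{4,6,8}
So after constraint 3: D(W) = {4,6,8}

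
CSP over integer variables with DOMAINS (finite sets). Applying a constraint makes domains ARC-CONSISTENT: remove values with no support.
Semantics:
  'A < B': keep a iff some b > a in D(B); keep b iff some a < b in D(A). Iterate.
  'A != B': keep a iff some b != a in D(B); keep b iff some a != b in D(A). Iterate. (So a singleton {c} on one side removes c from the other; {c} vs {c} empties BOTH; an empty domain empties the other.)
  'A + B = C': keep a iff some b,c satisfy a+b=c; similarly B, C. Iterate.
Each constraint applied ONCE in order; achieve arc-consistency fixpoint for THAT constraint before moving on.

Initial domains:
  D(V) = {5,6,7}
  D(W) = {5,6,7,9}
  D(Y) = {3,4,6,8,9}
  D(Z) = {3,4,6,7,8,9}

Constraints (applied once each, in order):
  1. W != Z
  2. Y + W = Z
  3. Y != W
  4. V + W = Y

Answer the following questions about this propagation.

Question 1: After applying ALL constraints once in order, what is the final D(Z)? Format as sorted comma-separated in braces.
Answer: {8,9}

Derivation:
Constraint 1 (W != Z) on D(W)={5,6,7,9} D(Z)={3,4,6,7,8,9}: no change
Constraint 2 (Y + W = Z) on D(Y)={3,4,6,8,9} D(W)={5,6,7,9} D(Z)={3,4,6,7,8,9}: Y {3,4,6,8,9}->{3,4}; W {5,6,7,9}->{5,6}; Z {3,4,6,7,8,9}->{8,9}
Constraint 3 (Y != W) on D(Y)={3,4} D(W)={5,6}: no change
Constraint 4 (V + W = Y) on D(V)={5,6,7} D(W)={5,6} D(Y)={3,4}: V {5,6,7}->{}; W {5,6}->{}; Y {3,4}->{}
So after all 4 constraints: D(Z) = {8,9}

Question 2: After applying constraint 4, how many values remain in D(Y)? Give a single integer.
Answer: 0

Derivation:
Constraint 1 (W != Z) on D(W)={5,6,7,9} D(Z)={3,4,6,7,8,9}: no change
Constraint 2 (Y + W = Z) on D(Y)={3,4,6,8,9} D(W)={5,6,7,9} D(Z)={3,4,6,7,8,9}: Y {3,4,6,8,9}->{3,4}; W {5,6,7,9}->{5,6}; Z {3,4,6,7,8,9}->{8,9}
Constraint 3 (Y != W) on D(Y)={3,4} D(W)={5,6}: no change
Constraint 4 (V + W = Y) on D(V)={5,6,7} D(W)={5,6} D(Y)={3,4}: V {5,6,7}->{}; W {5,6}->{}; Y {3,4}->{}
So after constraint 4: D(Y)={}, size = 0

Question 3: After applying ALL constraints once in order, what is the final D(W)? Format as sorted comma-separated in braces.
Constraint 1 (W != Z) on D(W)={5,6,7,9} D(Z)={3,4,6,7,8,9}: no change
Constraint 2 (Y + W = Z) on D(Y)={3,4,6,8,9} D(W)={5,6,7,9} D(Z)={3,4,6,7,8,9}: Y {3,4,6,8,9}->{3,4}; W {5,6,7,9}->{5,6}; Z {3,4,6,7,8,9}->{8,9}
Constraint 3 (Y != W) on D(Y)={3,4} D(W)={5,6}: no change
Constraint 4 (V + W = Y) on D(V)={5,6,7} D(W)={5,6} D(Y)={3,4}: V {5,6,7}->{}; W {5,6}->{}; Y {3,4}->{}
So after all 4 constraints: D(W) = {}

Answer: {}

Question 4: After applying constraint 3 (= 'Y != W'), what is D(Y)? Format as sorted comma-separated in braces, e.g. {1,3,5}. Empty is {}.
Answer: {3,4}

Derivation:
Constraint 1 (W != Z) on D(W)={5,6,7,9} D(Z)={3,4,6,7,8,9}: no change
Constraint 2 (Y + W = Z) on D(Y)={3,4,6,8,9} D(W)={5,6,7,9} D(Z)={3,4,6,7,8,9}: Y {3,4,6,8,9}->{3,4}; W {5,6,7,9}->{5,6}; Z {3,4,6,7,8,9}->{8,9}
Constraint 3 (Y != W) on D(Y)={3,4} D(W)={5,6}: no change
So after constraint 3: D(Y) = {3,4}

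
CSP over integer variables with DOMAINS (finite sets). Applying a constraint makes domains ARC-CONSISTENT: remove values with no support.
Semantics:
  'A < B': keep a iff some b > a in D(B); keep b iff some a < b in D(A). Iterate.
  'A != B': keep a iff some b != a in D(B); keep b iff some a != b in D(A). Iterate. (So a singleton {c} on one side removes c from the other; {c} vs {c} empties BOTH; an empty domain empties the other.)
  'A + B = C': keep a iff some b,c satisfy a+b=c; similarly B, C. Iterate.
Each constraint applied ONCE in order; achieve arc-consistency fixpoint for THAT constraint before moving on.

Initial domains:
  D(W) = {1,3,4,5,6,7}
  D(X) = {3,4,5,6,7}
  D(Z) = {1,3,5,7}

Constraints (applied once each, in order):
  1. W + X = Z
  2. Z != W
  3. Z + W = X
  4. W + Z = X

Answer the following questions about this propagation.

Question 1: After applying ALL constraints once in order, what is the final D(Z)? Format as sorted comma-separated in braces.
Constraint 1 (W + X = Z) on D(W)={1,3,4,5,6,7} D(X)={3,4,5,6,7} D(Z)={1,3,5,7}: W {1,3,4,5,6,7}->{1,3,4}; X {3,4,5,6,7}->{3,4,6}; Z {1,3,5,7}->{5,7}
Constraint 2 (Z != W) on D(Z)={5,7} D(W)={1,3,4}: no change
Constraint 3 (Z + W = X) on D(Z)={5,7} D(W)={1,3,4} D(X)={3,4,6}: Z {5,7}->{5}; W {1,3,4}->{1}; X {3,4,6}->{6}
Constraint 4 (W + Z = X) on D(W)={1} D(Z)={5} D(X)={6}: no change
So after all 4 constraints: D(Z) = {5}

Answer: {5}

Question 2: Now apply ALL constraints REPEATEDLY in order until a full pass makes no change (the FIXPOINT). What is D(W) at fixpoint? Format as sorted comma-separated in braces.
Answer: {}

Derivation:
pass 0 (initial): D(W)={1,3,4,5,6,7}
pass 1: W {1,3,4,5,6,7}->{1}; X {3,4,5,6,7}->{6}; Z {1,3,5,7}->{5}
pass 2: W {1}->{}; X {6}->{}; Z {5}->{}
pass 3: no change
Fixpoint after 3 passes: D(W) = {}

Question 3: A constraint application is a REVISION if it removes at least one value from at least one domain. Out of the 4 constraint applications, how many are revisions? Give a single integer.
Answer: 2

Derivation:
Constraint 1 (W + X = Z) on D(W)={1,3,4,5,6,7} D(X)={3,4,5,6,7} D(Z)={1,3,5,7}: W {1,3,4,5,6,7}->{1,3,4}; X {3,4,5,6,7}->{3,4,6}; Z {1,3,5,7}->{5,7} => REVISION
Constraint 2 (Z != W) on D(Z)={5,7} D(W)={1,3,4}: no change => not a revision
Constraint 3 (Z + W = X) on D(Z)={5,7} D(W)={1,3,4} D(X)={3,4,6}: Z {5,7}->{5}; W {1,3,4}->{1}; X {3,4,6}->{6} => REVISION
Constraint 4 (W + Z = X) on D(W)={1} D(Z)={5} D(X)={6}: no change => not a revision
Total revisions = 2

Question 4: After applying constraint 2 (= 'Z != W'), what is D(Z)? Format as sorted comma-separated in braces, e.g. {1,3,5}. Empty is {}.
Answer: {5,7}

Derivation:
Constraint 1 (W + X = Z) on D(W)={1,3,4,5,6,7} D(X)={3,4,5,6,7} D(Z)={1,3,5,7}: W {1,3,4,5,6,7}->{1,3,4}; X {3,4,5,6,7}->{3,4,6}; Z {1,3,5,7}->{5,7}
Constraint 2 (Z != W) on D(Z)={5,7} D(W)={1,3,4}: no change
So after constraint 2: D(Z) = {5,7}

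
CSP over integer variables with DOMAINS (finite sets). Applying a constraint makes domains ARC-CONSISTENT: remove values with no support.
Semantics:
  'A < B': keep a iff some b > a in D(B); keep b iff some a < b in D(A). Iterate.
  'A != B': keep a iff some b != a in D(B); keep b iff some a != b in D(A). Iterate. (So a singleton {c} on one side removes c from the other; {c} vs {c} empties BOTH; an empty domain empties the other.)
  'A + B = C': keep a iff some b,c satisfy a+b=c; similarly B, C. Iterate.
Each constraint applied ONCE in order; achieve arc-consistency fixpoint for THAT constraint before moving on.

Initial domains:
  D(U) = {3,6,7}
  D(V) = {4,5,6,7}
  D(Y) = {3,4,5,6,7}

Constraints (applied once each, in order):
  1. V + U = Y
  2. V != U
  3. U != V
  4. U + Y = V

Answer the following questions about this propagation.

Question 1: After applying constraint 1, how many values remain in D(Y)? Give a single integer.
Constraint 1 (V + U = Y) on D(V)={4,5,6,7} D(U)={3,6,7} D(Y)={3,4,5,6,7}: V {4,5,6,7}->{4}; U {3,6,7}->{3}; Y {3,4,5,6,7}->{7}
So after constraint 1: D(Y)={7}, size = 1

Answer: 1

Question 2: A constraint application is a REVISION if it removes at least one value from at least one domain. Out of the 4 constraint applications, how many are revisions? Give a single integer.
Constraint 1 (V + U = Y) on D(V)={4,5,6,7} D(U)={3,6,7} D(Y)={3,4,5,6,7}: V {4,5,6,7}->{4}; U {3,6,7}->{3}; Y {3,4,5,6,7}->{7} => REVISION
Constraint 2 (V != U) on D(V)={4} D(U)={3}: no change => not a revision
Constraint 3 (U != V) on D(U)={3} D(V)={4}: no change => not a revision
Constraint 4 (U + Y = V) on D(U)={3} D(Y)={7} D(V)={4}: U {3}->{}; Y {7}->{}; V {4}->{} => REVISION
Total revisions = 2

Answer: 2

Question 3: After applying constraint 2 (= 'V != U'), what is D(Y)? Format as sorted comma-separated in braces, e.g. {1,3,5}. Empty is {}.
Constraint 1 (V + U = Y) on D(V)={4,5,6,7} D(U)={3,6,7} D(Y)={3,4,5,6,7}: V {4,5,6,7}->{4}; U {3,6,7}->{3}; Y {3,4,5,6,7}->{7}
Constraint 2 (V != U) on D(V)={4} D(U)={3}: no change
So after constraint 2: D(Y) = {7}

Answer: {7}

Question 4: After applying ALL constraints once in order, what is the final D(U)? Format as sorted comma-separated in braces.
Constraint 1 (V + U = Y) on D(V)={4,5,6,7} D(U)={3,6,7} D(Y)={3,4,5,6,7}: V {4,5,6,7}->{4}; U {3,6,7}->{3}; Y {3,4,5,6,7}->{7}
Constraint 2 (V != U) on D(V)={4} D(U)={3}: no change
Constraint 3 (U != V) on D(U)={3} D(V)={4}: no change
Constraint 4 (U + Y = V) on D(U)={3} D(Y)={7} D(V)={4}: U {3}->{}; Y {7}->{}; V {4}->{}
So after all 4 constraints: D(U) = {}

Answer: {}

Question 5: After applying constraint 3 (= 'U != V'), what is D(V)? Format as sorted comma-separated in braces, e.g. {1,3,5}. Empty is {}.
Constraint 1 (V + U = Y) on D(V)={4,5,6,7} D(U)={3,6,7} D(Y)={3,4,5,6,7}: V {4,5,6,7}->{4}; U {3,6,7}->{3}; Y {3,4,5,6,7}->{7}
Constraint 2 (V != U) on D(V)={4} D(U)={3}: no change
Constraint 3 (U != V) on D(U)={3} D(V)={4}: no change
So after constraint 3: D(V) = {4}

Answer: {4}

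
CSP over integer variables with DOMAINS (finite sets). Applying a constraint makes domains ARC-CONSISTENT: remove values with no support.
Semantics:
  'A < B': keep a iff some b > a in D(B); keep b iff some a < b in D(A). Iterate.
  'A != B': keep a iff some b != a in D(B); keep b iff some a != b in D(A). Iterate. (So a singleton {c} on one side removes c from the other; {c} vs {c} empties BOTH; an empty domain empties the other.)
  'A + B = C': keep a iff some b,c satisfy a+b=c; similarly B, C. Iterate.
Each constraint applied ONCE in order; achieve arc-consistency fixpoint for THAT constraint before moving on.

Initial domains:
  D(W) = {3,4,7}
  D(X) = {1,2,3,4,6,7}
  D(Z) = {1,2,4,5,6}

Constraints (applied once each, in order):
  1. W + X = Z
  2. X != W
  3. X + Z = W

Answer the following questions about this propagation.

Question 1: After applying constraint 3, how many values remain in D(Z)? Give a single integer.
Answer: 0

Derivation:
Constraint 1 (W + X = Z) on D(W)={3,4,7} D(X)={1,2,3,4,6,7} D(Z)={1,2,4,5,6}: W {3,4,7}->{3,4}; X {1,2,3,4,6,7}->{1,2,3}; Z {1,2,4,5,6}->{4,5,6}
Constraint 2 (X != W) on D(X)={1,2,3} D(W)={3,4}: no change
Constraint 3 (X + Z = W) on D(X)={1,2,3} D(Z)={4,5,6} D(W)={3,4}: X {1,2,3}->{}; Z {4,5,6}->{}; W {3,4}->{}
So after constraint 3: D(Z)={}, size = 0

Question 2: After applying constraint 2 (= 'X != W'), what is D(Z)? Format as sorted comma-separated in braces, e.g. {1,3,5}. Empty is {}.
Constraint 1 (W + X = Z) on D(W)={3,4,7} D(X)={1,2,3,4,6,7} D(Z)={1,2,4,5,6}: W {3,4,7}->{3,4}; X {1,2,3,4,6,7}->{1,2,3}; Z {1,2,4,5,6}->{4,5,6}
Constraint 2 (X != W) on D(X)={1,2,3} D(W)={3,4}: no change
So after constraint 2: D(Z) = {4,5,6}

Answer: {4,5,6}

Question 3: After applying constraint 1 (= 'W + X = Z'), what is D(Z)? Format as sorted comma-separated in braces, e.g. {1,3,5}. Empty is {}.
Answer: {4,5,6}

Derivation:
Constraint 1 (W + X = Z) on D(W)={3,4,7} D(X)={1,2,3,4,6,7} D(Z)={1,2,4,5,6}: W {3,4,7}->{3,4}; X {1,2,3,4,6,7}->{1,2,3}; Z {1,2,4,5,6}->{4,5,6}
So after constraint 1: D(Z) = {4,5,6}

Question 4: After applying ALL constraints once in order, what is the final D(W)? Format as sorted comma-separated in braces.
Constraint 1 (W + X = Z) on D(W)={3,4,7} D(X)={1,2,3,4,6,7} D(Z)={1,2,4,5,6}: W {3,4,7}->{3,4}; X {1,2,3,4,6,7}->{1,2,3}; Z {1,2,4,5,6}->{4,5,6}
Constraint 2 (X != W) on D(X)={1,2,3} D(W)={3,4}: no change
Constraint 3 (X + Z = W) on D(X)={1,2,3} D(Z)={4,5,6} D(W)={3,4}: X {1,2,3}->{}; Z {4,5,6}->{}; W {3,4}->{}
So after all 3 constraints: D(W) = {}

Answer: {}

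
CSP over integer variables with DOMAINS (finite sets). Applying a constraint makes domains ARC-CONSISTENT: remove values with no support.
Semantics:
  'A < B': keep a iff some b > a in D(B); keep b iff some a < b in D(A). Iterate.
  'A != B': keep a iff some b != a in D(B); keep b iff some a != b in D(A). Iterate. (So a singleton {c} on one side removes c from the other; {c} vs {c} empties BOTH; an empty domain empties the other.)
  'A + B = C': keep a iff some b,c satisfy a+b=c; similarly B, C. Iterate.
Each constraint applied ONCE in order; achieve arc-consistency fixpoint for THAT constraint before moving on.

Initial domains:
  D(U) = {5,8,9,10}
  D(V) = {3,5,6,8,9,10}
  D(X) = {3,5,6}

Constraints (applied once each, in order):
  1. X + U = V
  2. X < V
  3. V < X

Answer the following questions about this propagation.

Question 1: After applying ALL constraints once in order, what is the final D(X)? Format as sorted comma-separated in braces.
Constraint 1 (X + U = V) on D(X)={3,5,6} D(U)={5,8,9,10} D(V)={3,5,6,8,9,10}: X {3,5,6}->{3,5}; U {5,8,9,10}->{5}; V {3,5,6,8,9,10}->{8,10}
Constraint 2 (X < V) on D(X)={3,5} D(V)={8,10}: no change
Constraint 3 (V < X) on D(V)={8,10} D(X)={3,5}: V {8,10}->{}; X {3,5}->{}
So after all 3 constraints: D(X) = {}

Answer: {}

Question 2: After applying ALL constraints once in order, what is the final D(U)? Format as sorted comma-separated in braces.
Constraint 1 (X + U = V) on D(X)={3,5,6} D(U)={5,8,9,10} D(V)={3,5,6,8,9,10}: X {3,5,6}->{3,5}; U {5,8,9,10}->{5}; V {3,5,6,8,9,10}->{8,10}
Constraint 2 (X < V) on D(X)={3,5} D(V)={8,10}: no change
Constraint 3 (V < X) on D(V)={8,10} D(X)={3,5}: V {8,10}->{}; X {3,5}->{}
So after all 3 constraints: D(U) = {5}

Answer: {5}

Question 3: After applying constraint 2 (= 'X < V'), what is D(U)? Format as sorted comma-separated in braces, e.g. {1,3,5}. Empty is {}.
Answer: {5}

Derivation:
Constraint 1 (X + U = V) on D(X)={3,5,6} D(U)={5,8,9,10} D(V)={3,5,6,8,9,10}: X {3,5,6}->{3,5}; U {5,8,9,10}->{5}; V {3,5,6,8,9,10}->{8,10}
Constraint 2 (X < V) on D(X)={3,5} D(V)={8,10}: no change
So after constraint 2: D(U) = {5}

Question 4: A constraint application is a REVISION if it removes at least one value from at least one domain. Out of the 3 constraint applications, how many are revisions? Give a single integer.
Answer: 2

Derivation:
Constraint 1 (X + U = V) on D(X)={3,5,6} D(U)={5,8,9,10} D(V)={3,5,6,8,9,10}: X {3,5,6}->{3,5}; U {5,8,9,10}->{5}; V {3,5,6,8,9,10}->{8,10} => REVISION
Constraint 2 (X < V) on D(X)={3,5} D(V)={8,10}: no change => not a revision
Constraint 3 (V < X) on D(V)={8,10} D(X)={3,5}: V {8,10}->{}; X {3,5}->{} => REVISION
Total revisions = 2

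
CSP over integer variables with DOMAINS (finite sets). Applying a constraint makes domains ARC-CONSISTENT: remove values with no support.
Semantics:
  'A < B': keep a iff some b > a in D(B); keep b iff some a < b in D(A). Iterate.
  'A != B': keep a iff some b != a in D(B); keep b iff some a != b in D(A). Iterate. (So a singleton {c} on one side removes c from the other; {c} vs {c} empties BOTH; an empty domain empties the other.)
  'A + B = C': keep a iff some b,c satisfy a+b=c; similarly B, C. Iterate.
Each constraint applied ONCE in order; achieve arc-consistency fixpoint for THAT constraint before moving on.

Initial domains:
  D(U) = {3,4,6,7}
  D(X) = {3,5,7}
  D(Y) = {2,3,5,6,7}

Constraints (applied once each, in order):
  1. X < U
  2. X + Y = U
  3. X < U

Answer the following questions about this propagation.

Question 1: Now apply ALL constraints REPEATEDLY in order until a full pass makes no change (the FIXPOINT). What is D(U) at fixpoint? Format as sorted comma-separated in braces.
Answer: {6,7}

Derivation:
pass 0 (initial): D(U)={3,4,6,7}
pass 1: U {3,4,6,7}->{6,7}; X {3,5,7}->{3,5}; Y {2,3,5,6,7}->{2,3}
pass 2: no change
Fixpoint after 2 passes: D(U) = {6,7}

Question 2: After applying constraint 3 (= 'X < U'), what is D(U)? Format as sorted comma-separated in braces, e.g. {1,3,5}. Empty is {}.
Constraint 1 (X < U) on D(X)={3,5,7} D(U)={3,4,6,7}: X {3,5,7}->{3,5}; U {3,4,6,7}->{4,6,7}
Constraint 2 (X + Y = U) on D(X)={3,5} D(Y)={2,3,5,6,7} D(U)={4,6,7}: Y {2,3,5,6,7}->{2,3}; U {4,6,7}->{6,7}
Constraint 3 (X < U) on D(X)={3,5} D(U)={6,7}: no change
So after constraint 3: D(U) = {6,7}

Answer: {6,7}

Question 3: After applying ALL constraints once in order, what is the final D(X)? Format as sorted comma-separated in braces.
Answer: {3,5}

Derivation:
Constraint 1 (X < U) on D(X)={3,5,7} D(U)={3,4,6,7}: X {3,5,7}->{3,5}; U {3,4,6,7}->{4,6,7}
Constraint 2 (X + Y = U) on D(X)={3,5} D(Y)={2,3,5,6,7} D(U)={4,6,7}: Y {2,3,5,6,7}->{2,3}; U {4,6,7}->{6,7}
Constraint 3 (X < U) on D(X)={3,5} D(U)={6,7}: no change
So after all 3 constraints: D(X) = {3,5}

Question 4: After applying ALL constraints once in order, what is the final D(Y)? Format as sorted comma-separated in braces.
Constraint 1 (X < U) on D(X)={3,5,7} D(U)={3,4,6,7}: X {3,5,7}->{3,5}; U {3,4,6,7}->{4,6,7}
Constraint 2 (X + Y = U) on D(X)={3,5} D(Y)={2,3,5,6,7} D(U)={4,6,7}: Y {2,3,5,6,7}->{2,3}; U {4,6,7}->{6,7}
Constraint 3 (X < U) on D(X)={3,5} D(U)={6,7}: no change
So after all 3 constraints: D(Y) = {2,3}

Answer: {2,3}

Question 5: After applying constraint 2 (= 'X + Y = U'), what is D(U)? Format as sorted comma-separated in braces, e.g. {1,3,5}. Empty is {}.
Answer: {6,7}

Derivation:
Constraint 1 (X < U) on D(X)={3,5,7} D(U)={3,4,6,7}: X {3,5,7}->{3,5}; U {3,4,6,7}->{4,6,7}
Constraint 2 (X + Y = U) on D(X)={3,5} D(Y)={2,3,5,6,7} D(U)={4,6,7}: Y {2,3,5,6,7}->{2,3}; U {4,6,7}->{6,7}
So after constraint 2: D(U) = {6,7}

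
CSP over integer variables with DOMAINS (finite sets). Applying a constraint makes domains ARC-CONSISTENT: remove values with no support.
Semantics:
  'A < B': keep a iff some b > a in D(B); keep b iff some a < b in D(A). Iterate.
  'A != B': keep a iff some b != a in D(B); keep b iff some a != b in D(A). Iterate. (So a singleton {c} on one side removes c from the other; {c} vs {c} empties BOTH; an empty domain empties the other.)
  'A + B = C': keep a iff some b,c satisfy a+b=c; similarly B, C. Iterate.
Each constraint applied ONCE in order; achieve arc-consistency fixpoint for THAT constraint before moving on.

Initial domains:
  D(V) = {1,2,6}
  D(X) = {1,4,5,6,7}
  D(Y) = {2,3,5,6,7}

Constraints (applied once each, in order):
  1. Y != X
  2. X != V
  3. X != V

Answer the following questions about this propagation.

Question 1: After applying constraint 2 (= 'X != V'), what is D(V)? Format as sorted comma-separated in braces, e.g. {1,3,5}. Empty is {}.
Constraint 1 (Y != X) on D(Y)={2,3,5,6,7} D(X)={1,4,5,6,7}: no change
Constraint 2 (X != V) on D(X)={1,4,5,6,7} D(V)={1,2,6}: no change
So after constraint 2: D(V) = {1,2,6}

Answer: {1,2,6}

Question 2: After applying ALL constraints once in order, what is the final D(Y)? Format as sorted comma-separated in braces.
Constraint 1 (Y != X) on D(Y)={2,3,5,6,7} D(X)={1,4,5,6,7}: no change
Constraint 2 (X != V) on D(X)={1,4,5,6,7} D(V)={1,2,6}: no change
Constraint 3 (X != V) on D(X)={1,4,5,6,7} D(V)={1,2,6}: no change
So after all 3 constraints: D(Y) = {2,3,5,6,7}

Answer: {2,3,5,6,7}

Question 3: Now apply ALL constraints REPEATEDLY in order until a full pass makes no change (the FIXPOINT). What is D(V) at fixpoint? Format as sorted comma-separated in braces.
Answer: {1,2,6}

Derivation:
pass 0 (initial): D(V)={1,2,6}
pass 1: no change
Fixpoint after 1 passes: D(V) = {1,2,6}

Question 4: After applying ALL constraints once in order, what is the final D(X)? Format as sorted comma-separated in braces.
Constraint 1 (Y != X) on D(Y)={2,3,5,6,7} D(X)={1,4,5,6,7}: no change
Constraint 2 (X != V) on D(X)={1,4,5,6,7} D(V)={1,2,6}: no change
Constraint 3 (X != V) on D(X)={1,4,5,6,7} D(V)={1,2,6}: no change
So after all 3 constraints: D(X) = {1,4,5,6,7}

Answer: {1,4,5,6,7}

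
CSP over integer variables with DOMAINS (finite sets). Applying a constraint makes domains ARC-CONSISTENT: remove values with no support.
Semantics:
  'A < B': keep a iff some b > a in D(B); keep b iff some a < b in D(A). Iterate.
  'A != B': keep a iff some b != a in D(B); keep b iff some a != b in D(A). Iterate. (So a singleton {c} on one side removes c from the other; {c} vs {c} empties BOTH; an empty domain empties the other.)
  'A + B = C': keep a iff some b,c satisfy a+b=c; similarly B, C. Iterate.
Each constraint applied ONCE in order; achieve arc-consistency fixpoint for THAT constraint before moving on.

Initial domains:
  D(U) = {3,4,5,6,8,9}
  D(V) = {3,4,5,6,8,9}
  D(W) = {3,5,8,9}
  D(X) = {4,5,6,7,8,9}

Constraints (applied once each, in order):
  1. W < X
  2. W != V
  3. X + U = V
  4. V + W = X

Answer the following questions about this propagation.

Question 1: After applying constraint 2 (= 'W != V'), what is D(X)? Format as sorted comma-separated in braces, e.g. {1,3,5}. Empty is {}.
Constraint 1 (W < X) on D(W)={3,5,8,9} D(X)={4,5,6,7,8,9}: W {3,5,8,9}->{3,5,8}
Constraint 2 (W != V) on D(W)={3,5,8} D(V)={3,4,5,6,8,9}: no change
So after constraint 2: D(X) = {4,5,6,7,8,9}

Answer: {4,5,6,7,8,9}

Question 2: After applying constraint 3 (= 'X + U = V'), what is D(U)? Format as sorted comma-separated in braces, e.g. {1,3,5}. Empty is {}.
Answer: {3,4,5}

Derivation:
Constraint 1 (W < X) on D(W)={3,5,8,9} D(X)={4,5,6,7,8,9}: W {3,5,8,9}->{3,5,8}
Constraint 2 (W != V) on D(W)={3,5,8} D(V)={3,4,5,6,8,9}: no change
Constraint 3 (X + U = V) on D(X)={4,5,6,7,8,9} D(U)={3,4,5,6,8,9} D(V)={3,4,5,6,8,9}: X {4,5,6,7,8,9}->{4,5,6}; U {3,4,5,6,8,9}->{3,4,5}; V {3,4,5,6,8,9}->{8,9}
So after constraint 3: D(U) = {3,4,5}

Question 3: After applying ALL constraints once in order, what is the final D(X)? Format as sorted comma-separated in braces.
Answer: {}

Derivation:
Constraint 1 (W < X) on D(W)={3,5,8,9} D(X)={4,5,6,7,8,9}: W {3,5,8,9}->{3,5,8}
Constraint 2 (W != V) on D(W)={3,5,8} D(V)={3,4,5,6,8,9}: no change
Constraint 3 (X + U = V) on D(X)={4,5,6,7,8,9} D(U)={3,4,5,6,8,9} D(V)={3,4,5,6,8,9}: X {4,5,6,7,8,9}->{4,5,6}; U {3,4,5,6,8,9}->{3,4,5}; V {3,4,5,6,8,9}->{8,9}
Constraint 4 (V + W = X) on D(V)={8,9} D(W)={3,5,8} D(X)={4,5,6}: V {8,9}->{}; W {3,5,8}->{}; X {4,5,6}->{}
So after all 4 constraints: D(X) = {}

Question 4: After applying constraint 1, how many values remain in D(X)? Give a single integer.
Constraint 1 (W < X) on D(W)={3,5,8,9} D(X)={4,5,6,7,8,9}: W {3,5,8,9}->{3,5,8}
So after constraint 1: D(X)={4,5,6,7,8,9}, size = 6

Answer: 6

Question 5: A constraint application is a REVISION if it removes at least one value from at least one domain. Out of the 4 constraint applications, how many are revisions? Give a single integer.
Answer: 3

Derivation:
Constraint 1 (W < X) on D(W)={3,5,8,9} D(X)={4,5,6,7,8,9}: W {3,5,8,9}->{3,5,8} => REVISION
Constraint 2 (W != V) on D(W)={3,5,8} D(V)={3,4,5,6,8,9}: no change => not a revision
Constraint 3 (X + U = V) on D(X)={4,5,6,7,8,9} D(U)={3,4,5,6,8,9} D(V)={3,4,5,6,8,9}: X {4,5,6,7,8,9}->{4,5,6}; U {3,4,5,6,8,9}->{3,4,5}; V {3,4,5,6,8,9}->{8,9} => REVISION
Constraint 4 (V + W = X) on D(V)={8,9} D(W)={3,5,8} D(X)={4,5,6}: V {8,9}->{}; W {3,5,8}->{}; X {4,5,6}->{} => REVISION
Total revisions = 3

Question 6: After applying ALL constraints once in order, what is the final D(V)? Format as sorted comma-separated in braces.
Constraint 1 (W < X) on D(W)={3,5,8,9} D(X)={4,5,6,7,8,9}: W {3,5,8,9}->{3,5,8}
Constraint 2 (W != V) on D(W)={3,5,8} D(V)={3,4,5,6,8,9}: no change
Constraint 3 (X + U = V) on D(X)={4,5,6,7,8,9} D(U)={3,4,5,6,8,9} D(V)={3,4,5,6,8,9}: X {4,5,6,7,8,9}->{4,5,6}; U {3,4,5,6,8,9}->{3,4,5}; V {3,4,5,6,8,9}->{8,9}
Constraint 4 (V + W = X) on D(V)={8,9} D(W)={3,5,8} D(X)={4,5,6}: V {8,9}->{}; W {3,5,8}->{}; X {4,5,6}->{}
So after all 4 constraints: D(V) = {}

Answer: {}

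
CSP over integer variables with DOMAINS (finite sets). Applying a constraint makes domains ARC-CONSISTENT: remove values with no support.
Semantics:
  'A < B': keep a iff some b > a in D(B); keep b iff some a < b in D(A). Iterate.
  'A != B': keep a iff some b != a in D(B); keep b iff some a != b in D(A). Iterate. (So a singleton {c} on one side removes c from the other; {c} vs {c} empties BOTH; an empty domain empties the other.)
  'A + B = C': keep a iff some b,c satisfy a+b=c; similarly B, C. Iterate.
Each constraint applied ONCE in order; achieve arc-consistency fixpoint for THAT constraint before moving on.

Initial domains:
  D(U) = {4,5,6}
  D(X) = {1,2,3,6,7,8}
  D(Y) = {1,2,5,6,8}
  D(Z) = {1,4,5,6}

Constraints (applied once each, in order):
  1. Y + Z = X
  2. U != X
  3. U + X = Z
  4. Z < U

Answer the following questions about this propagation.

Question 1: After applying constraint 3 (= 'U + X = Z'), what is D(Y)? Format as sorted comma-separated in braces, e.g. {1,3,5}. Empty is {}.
Answer: {1,2,5,6}

Derivation:
Constraint 1 (Y + Z = X) on D(Y)={1,2,5,6,8} D(Z)={1,4,5,6} D(X)={1,2,3,6,7,8}: Y {1,2,5,6,8}->{1,2,5,6}; X {1,2,3,6,7,8}->{2,3,6,7,8}
Constraint 2 (U != X) on D(U)={4,5,6} D(X)={2,3,6,7,8}: no change
Constraint 3 (U + X = Z) on D(U)={4,5,6} D(X)={2,3,6,7,8} D(Z)={1,4,5,6}: U {4,5,6}->{4}; X {2,3,6,7,8}->{2}; Z {1,4,5,6}->{6}
So after constraint 3: D(Y) = {1,2,5,6}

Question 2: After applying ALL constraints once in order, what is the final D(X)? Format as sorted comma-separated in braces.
Constraint 1 (Y + Z = X) on D(Y)={1,2,5,6,8} D(Z)={1,4,5,6} D(X)={1,2,3,6,7,8}: Y {1,2,5,6,8}->{1,2,5,6}; X {1,2,3,6,7,8}->{2,3,6,7,8}
Constraint 2 (U != X) on D(U)={4,5,6} D(X)={2,3,6,7,8}: no change
Constraint 3 (U + X = Z) on D(U)={4,5,6} D(X)={2,3,6,7,8} D(Z)={1,4,5,6}: U {4,5,6}->{4}; X {2,3,6,7,8}->{2}; Z {1,4,5,6}->{6}
Constraint 4 (Z < U) on D(Z)={6} D(U)={4}: Z {6}->{}; U {4}->{}
So after all 4 constraints: D(X) = {2}

Answer: {2}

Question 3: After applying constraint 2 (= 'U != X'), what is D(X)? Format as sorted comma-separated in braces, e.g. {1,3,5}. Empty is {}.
Constraint 1 (Y + Z = X) on D(Y)={1,2,5,6,8} D(Z)={1,4,5,6} D(X)={1,2,3,6,7,8}: Y {1,2,5,6,8}->{1,2,5,6}; X {1,2,3,6,7,8}->{2,3,6,7,8}
Constraint 2 (U != X) on D(U)={4,5,6} D(X)={2,3,6,7,8}: no change
So after constraint 2: D(X) = {2,3,6,7,8}

Answer: {2,3,6,7,8}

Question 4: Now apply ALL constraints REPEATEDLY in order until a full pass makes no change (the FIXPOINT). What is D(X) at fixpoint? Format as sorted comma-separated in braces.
Answer: {}

Derivation:
pass 0 (initial): D(X)={1,2,3,6,7,8}
pass 1: U {4,5,6}->{}; X {1,2,3,6,7,8}->{2}; Y {1,2,5,6,8}->{1,2,5,6}; Z {1,4,5,6}->{}
pass 2: X {2}->{}; Y {1,2,5,6}->{}
pass 3: no change
Fixpoint after 3 passes: D(X) = {}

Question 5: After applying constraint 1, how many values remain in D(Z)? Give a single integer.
Constraint 1 (Y + Z = X) on D(Y)={1,2,5,6,8} D(Z)={1,4,5,6} D(X)={1,2,3,6,7,8}: Y {1,2,5,6,8}->{1,2,5,6}; X {1,2,3,6,7,8}->{2,3,6,7,8}
So after constraint 1: D(Z)={1,4,5,6}, size = 4

Answer: 4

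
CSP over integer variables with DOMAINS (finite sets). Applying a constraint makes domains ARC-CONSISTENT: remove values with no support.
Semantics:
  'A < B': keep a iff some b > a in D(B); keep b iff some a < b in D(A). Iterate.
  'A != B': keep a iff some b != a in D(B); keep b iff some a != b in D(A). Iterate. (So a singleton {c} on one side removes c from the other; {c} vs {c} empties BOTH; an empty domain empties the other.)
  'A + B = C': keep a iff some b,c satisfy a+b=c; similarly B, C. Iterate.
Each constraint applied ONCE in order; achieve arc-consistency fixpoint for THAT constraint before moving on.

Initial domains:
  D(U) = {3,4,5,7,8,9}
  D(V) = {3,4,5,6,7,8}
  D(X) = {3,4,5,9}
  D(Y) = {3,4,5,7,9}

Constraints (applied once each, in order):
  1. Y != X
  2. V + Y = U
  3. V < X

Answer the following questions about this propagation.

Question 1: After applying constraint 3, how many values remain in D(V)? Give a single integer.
Answer: 4

Derivation:
Constraint 1 (Y != X) on D(Y)={3,4,5,7,9} D(X)={3,4,5,9}: no change
Constraint 2 (V + Y = U) on D(V)={3,4,5,6,7,8} D(Y)={3,4,5,7,9} D(U)={3,4,5,7,8,9}: V {3,4,5,6,7,8}->{3,4,5,6}; Y {3,4,5,7,9}->{3,4,5}; U {3,4,5,7,8,9}->{7,8,9}
Constraint 3 (V < X) on D(V)={3,4,5,6} D(X)={3,4,5,9}: X {3,4,5,9}->{4,5,9}
So after constraint 3: D(V)={3,4,5,6}, size = 4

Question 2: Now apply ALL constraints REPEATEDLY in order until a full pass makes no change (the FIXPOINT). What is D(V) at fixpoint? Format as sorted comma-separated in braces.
pass 0 (initial): D(V)={3,4,5,6,7,8}
pass 1: U {3,4,5,7,8,9}->{7,8,9}; V {3,4,5,6,7,8}->{3,4,5,6}; X {3,4,5,9}->{4,5,9}; Y {3,4,5,7,9}->{3,4,5}
pass 2: no change
Fixpoint after 2 passes: D(V) = {3,4,5,6}

Answer: {3,4,5,6}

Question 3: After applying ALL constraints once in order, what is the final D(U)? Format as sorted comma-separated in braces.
Answer: {7,8,9}

Derivation:
Constraint 1 (Y != X) on D(Y)={3,4,5,7,9} D(X)={3,4,5,9}: no change
Constraint 2 (V + Y = U) on D(V)={3,4,5,6,7,8} D(Y)={3,4,5,7,9} D(U)={3,4,5,7,8,9}: V {3,4,5,6,7,8}->{3,4,5,6}; Y {3,4,5,7,9}->{3,4,5}; U {3,4,5,7,8,9}->{7,8,9}
Constraint 3 (V < X) on D(V)={3,4,5,6} D(X)={3,4,5,9}: X {3,4,5,9}->{4,5,9}
So after all 3 constraints: D(U) = {7,8,9}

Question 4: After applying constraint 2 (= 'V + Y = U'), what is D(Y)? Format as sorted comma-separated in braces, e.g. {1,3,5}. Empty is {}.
Constraint 1 (Y != X) on D(Y)={3,4,5,7,9} D(X)={3,4,5,9}: no change
Constraint 2 (V + Y = U) on D(V)={3,4,5,6,7,8} D(Y)={3,4,5,7,9} D(U)={3,4,5,7,8,9}: V {3,4,5,6,7,8}->{3,4,5,6}; Y {3,4,5,7,9}->{3,4,5}; U {3,4,5,7,8,9}->{7,8,9}
So after constraint 2: D(Y) = {3,4,5}

Answer: {3,4,5}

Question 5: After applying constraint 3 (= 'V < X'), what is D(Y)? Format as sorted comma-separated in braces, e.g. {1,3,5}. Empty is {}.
Constraint 1 (Y != X) on D(Y)={3,4,5,7,9} D(X)={3,4,5,9}: no change
Constraint 2 (V + Y = U) on D(V)={3,4,5,6,7,8} D(Y)={3,4,5,7,9} D(U)={3,4,5,7,8,9}: V {3,4,5,6,7,8}->{3,4,5,6}; Y {3,4,5,7,9}->{3,4,5}; U {3,4,5,7,8,9}->{7,8,9}
Constraint 3 (V < X) on D(V)={3,4,5,6} D(X)={3,4,5,9}: X {3,4,5,9}->{4,5,9}
So after constraint 3: D(Y) = {3,4,5}

Answer: {3,4,5}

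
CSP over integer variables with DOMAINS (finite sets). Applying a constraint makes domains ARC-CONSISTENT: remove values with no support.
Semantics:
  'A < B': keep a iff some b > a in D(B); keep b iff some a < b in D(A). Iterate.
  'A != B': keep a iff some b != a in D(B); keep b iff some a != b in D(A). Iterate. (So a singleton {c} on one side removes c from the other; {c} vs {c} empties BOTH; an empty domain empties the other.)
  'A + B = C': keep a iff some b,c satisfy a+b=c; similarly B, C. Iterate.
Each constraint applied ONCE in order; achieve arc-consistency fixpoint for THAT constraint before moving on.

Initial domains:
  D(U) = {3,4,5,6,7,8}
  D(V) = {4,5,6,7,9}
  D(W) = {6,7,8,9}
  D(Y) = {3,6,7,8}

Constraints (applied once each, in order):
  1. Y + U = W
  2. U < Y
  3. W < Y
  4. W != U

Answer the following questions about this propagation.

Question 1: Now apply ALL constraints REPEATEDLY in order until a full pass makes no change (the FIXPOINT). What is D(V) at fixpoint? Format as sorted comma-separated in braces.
Answer: {4,5,6,7,9}

Derivation:
pass 0 (initial): D(V)={4,5,6,7,9}
pass 1: U {3,4,5,6,7,8}->{}; W {6,7,8,9}->{}; Y {3,6,7,8}->{}
pass 2: no change
Fixpoint after 2 passes: D(V) = {4,5,6,7,9}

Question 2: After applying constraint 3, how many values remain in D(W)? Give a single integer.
Answer: 0

Derivation:
Constraint 1 (Y + U = W) on D(Y)={3,6,7,8} D(U)={3,4,5,6,7,8} D(W)={6,7,8,9}: Y {3,6,7,8}->{3,6}; U {3,4,5,6,7,8}->{3,4,5,6}
Constraint 2 (U < Y) on D(U)={3,4,5,6} D(Y)={3,6}: U {3,4,5,6}->{3,4,5}; Y {3,6}->{6}
Constraint 3 (W < Y) on D(W)={6,7,8,9} D(Y)={6}: W {6,7,8,9}->{}; Y {6}->{}
So after constraint 3: D(W)={}, size = 0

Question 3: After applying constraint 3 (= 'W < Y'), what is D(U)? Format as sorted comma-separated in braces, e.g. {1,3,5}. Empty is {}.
Constraint 1 (Y + U = W) on D(Y)={3,6,7,8} D(U)={3,4,5,6,7,8} D(W)={6,7,8,9}: Y {3,6,7,8}->{3,6}; U {3,4,5,6,7,8}->{3,4,5,6}
Constraint 2 (U < Y) on D(U)={3,4,5,6} D(Y)={3,6}: U {3,4,5,6}->{3,4,5}; Y {3,6}->{6}
Constraint 3 (W < Y) on D(W)={6,7,8,9} D(Y)={6}: W {6,7,8,9}->{}; Y {6}->{}
So after constraint 3: D(U) = {3,4,5}

Answer: {3,4,5}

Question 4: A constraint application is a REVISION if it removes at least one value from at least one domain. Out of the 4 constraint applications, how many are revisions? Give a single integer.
Constraint 1 (Y + U = W) on D(Y)={3,6,7,8} D(U)={3,4,5,6,7,8} D(W)={6,7,8,9}: Y {3,6,7,8}->{3,6}; U {3,4,5,6,7,8}->{3,4,5,6} => REVISION
Constraint 2 (U < Y) on D(U)={3,4,5,6} D(Y)={3,6}: U {3,4,5,6}->{3,4,5}; Y {3,6}->{6} => REVISION
Constraint 3 (W < Y) on D(W)={6,7,8,9} D(Y)={6}: W {6,7,8,9}->{}; Y {6}->{} => REVISION
Constraint 4 (W != U) on D(W)={} D(U)={3,4,5}: U {3,4,5}->{} => REVISION
Total revisions = 4

Answer: 4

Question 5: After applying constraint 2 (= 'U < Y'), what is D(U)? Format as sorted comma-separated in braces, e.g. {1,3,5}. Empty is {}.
Answer: {3,4,5}

Derivation:
Constraint 1 (Y + U = W) on D(Y)={3,6,7,8} D(U)={3,4,5,6,7,8} D(W)={6,7,8,9}: Y {3,6,7,8}->{3,6}; U {3,4,5,6,7,8}->{3,4,5,6}
Constraint 2 (U < Y) on D(U)={3,4,5,6} D(Y)={3,6}: U {3,4,5,6}->{3,4,5}; Y {3,6}->{6}
So after constraint 2: D(U) = {3,4,5}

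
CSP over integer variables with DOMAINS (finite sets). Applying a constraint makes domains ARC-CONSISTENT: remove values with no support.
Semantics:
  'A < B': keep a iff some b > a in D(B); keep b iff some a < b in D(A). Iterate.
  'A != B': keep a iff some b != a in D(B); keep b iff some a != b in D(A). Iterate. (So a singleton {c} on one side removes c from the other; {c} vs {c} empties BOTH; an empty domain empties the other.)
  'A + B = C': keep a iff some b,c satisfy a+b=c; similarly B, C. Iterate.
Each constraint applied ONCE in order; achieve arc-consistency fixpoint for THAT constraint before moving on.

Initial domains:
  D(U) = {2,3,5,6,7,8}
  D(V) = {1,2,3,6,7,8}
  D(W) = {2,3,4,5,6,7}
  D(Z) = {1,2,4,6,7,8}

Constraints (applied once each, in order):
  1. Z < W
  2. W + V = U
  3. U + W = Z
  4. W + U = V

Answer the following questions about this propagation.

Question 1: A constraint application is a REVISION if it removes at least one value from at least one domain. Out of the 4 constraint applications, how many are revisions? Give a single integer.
Constraint 1 (Z < W) on D(Z)={1,2,4,6,7,8} D(W)={2,3,4,5,6,7}: Z {1,2,4,6,7,8}->{1,2,4,6} => REVISION
Constraint 2 (W + V = U) on D(W)={2,3,4,5,6,7} D(V)={1,2,3,6,7,8} D(U)={2,3,5,6,7,8}: V {1,2,3,6,7,8}->{1,2,3,6}; U {2,3,5,6,7,8}->{3,5,6,7,8} => REVISION
Constraint 3 (U + W = Z) on D(U)={3,5,6,7,8} D(W)={2,3,4,5,6,7} D(Z)={1,2,4,6}: U {3,5,6,7,8}->{3}; W {2,3,4,5,6,7}->{3}; Z {1,2,4,6}->{6} => REVISION
Constraint 4 (W + U = V) on D(W)={3} D(U)={3} D(V)={1,2,3,6}: V {1,2,3,6}->{6} => REVISION
Total revisions = 4

Answer: 4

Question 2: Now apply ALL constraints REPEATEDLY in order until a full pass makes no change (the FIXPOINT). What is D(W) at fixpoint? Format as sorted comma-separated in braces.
Answer: {}

Derivation:
pass 0 (initial): D(W)={2,3,4,5,6,7}
pass 1: U {2,3,5,6,7,8}->{3}; V {1,2,3,6,7,8}->{6}; W {2,3,4,5,6,7}->{3}; Z {1,2,4,6,7,8}->{6}
pass 2: U {3}->{}; V {6}->{}; W {3}->{}; Z {6}->{}
pass 3: no change
Fixpoint after 3 passes: D(W) = {}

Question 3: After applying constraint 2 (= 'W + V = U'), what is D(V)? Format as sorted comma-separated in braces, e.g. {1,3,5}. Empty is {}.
Answer: {1,2,3,6}

Derivation:
Constraint 1 (Z < W) on D(Z)={1,2,4,6,7,8} D(W)={2,3,4,5,6,7}: Z {1,2,4,6,7,8}->{1,2,4,6}
Constraint 2 (W + V = U) on D(W)={2,3,4,5,6,7} D(V)={1,2,3,6,7,8} D(U)={2,3,5,6,7,8}: V {1,2,3,6,7,8}->{1,2,3,6}; U {2,3,5,6,7,8}->{3,5,6,7,8}
So after constraint 2: D(V) = {1,2,3,6}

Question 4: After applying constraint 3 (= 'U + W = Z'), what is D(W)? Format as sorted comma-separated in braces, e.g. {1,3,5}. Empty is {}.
Answer: {3}

Derivation:
Constraint 1 (Z < W) on D(Z)={1,2,4,6,7,8} D(W)={2,3,4,5,6,7}: Z {1,2,4,6,7,8}->{1,2,4,6}
Constraint 2 (W + V = U) on D(W)={2,3,4,5,6,7} D(V)={1,2,3,6,7,8} D(U)={2,3,5,6,7,8}: V {1,2,3,6,7,8}->{1,2,3,6}; U {2,3,5,6,7,8}->{3,5,6,7,8}
Constraint 3 (U + W = Z) on D(U)={3,5,6,7,8} D(W)={2,3,4,5,6,7} D(Z)={1,2,4,6}: U {3,5,6,7,8}->{3}; W {2,3,4,5,6,7}->{3}; Z {1,2,4,6}->{6}
So after constraint 3: D(W) = {3}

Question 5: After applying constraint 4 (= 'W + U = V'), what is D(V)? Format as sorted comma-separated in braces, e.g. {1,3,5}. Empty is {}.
Constraint 1 (Z < W) on D(Z)={1,2,4,6,7,8} D(W)={2,3,4,5,6,7}: Z {1,2,4,6,7,8}->{1,2,4,6}
Constraint 2 (W + V = U) on D(W)={2,3,4,5,6,7} D(V)={1,2,3,6,7,8} D(U)={2,3,5,6,7,8}: V {1,2,3,6,7,8}->{1,2,3,6}; U {2,3,5,6,7,8}->{3,5,6,7,8}
Constraint 3 (U + W = Z) on D(U)={3,5,6,7,8} D(W)={2,3,4,5,6,7} D(Z)={1,2,4,6}: U {3,5,6,7,8}->{3}; W {2,3,4,5,6,7}->{3}; Z {1,2,4,6}->{6}
Constraint 4 (W + U = V) on D(W)={3} D(U)={3} D(V)={1,2,3,6}: V {1,2,3,6}->{6}
So after constraint 4: D(V) = {6}

Answer: {6}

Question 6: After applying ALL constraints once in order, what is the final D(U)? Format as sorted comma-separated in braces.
Constraint 1 (Z < W) on D(Z)={1,2,4,6,7,8} D(W)={2,3,4,5,6,7}: Z {1,2,4,6,7,8}->{1,2,4,6}
Constraint 2 (W + V = U) on D(W)={2,3,4,5,6,7} D(V)={1,2,3,6,7,8} D(U)={2,3,5,6,7,8}: V {1,2,3,6,7,8}->{1,2,3,6}; U {2,3,5,6,7,8}->{3,5,6,7,8}
Constraint 3 (U + W = Z) on D(U)={3,5,6,7,8} D(W)={2,3,4,5,6,7} D(Z)={1,2,4,6}: U {3,5,6,7,8}->{3}; W {2,3,4,5,6,7}->{3}; Z {1,2,4,6}->{6}
Constraint 4 (W + U = V) on D(W)={3} D(U)={3} D(V)={1,2,3,6}: V {1,2,3,6}->{6}
So after all 4 constraints: D(U) = {3}

Answer: {3}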